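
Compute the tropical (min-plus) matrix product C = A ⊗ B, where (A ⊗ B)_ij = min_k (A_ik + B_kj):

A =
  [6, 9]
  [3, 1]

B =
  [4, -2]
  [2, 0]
A ⊗ B =
  [10, 4]
  [3, 1]

Apply the min-plus product entry-by-entry:
  C[0][0] = min over k of (A[0][0] + B[0][0] = 6 + 4 = 10, A[0][1] + B[1][0] = 9 + 2 = 11) = 10 (attained at k = 0)
  C[0][1] = min over k of (A[0][0] + B[0][1] = 6 + -2 = 4, A[0][1] + B[1][1] = 9 + 0 = 9) = 4 (attained at k = 0)
  C[1][0] = min over k of (A[1][0] + B[0][0] = 3 + 4 = 7, A[1][1] + B[1][0] = 1 + 2 = 3) = 3 (attained at k = 1)
  C[1][1] = min over k of (A[1][0] + B[0][1] = 3 + -2 = 1, A[1][1] + B[1][1] = 1 + 0 = 1) = 1 (attained at k = 0)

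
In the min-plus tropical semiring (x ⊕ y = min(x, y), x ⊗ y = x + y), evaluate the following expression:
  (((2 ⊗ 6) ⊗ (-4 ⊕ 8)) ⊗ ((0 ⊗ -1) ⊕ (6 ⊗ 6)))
(((2 ⊗ 6) ⊗ (-4 ⊕ 8)) ⊗ ((0 ⊗ -1) ⊕ (6 ⊗ 6))) = 3

Expand innermost to outermost. Recall ⊕ takes the minimum of its arguments and ⊗ takes their sum. Working out the expression (((2 ⊗ 6) ⊗ (-4 ⊕ 8)) ⊗ ((0 ⊗ -1) ⊕ (6 ⊗ 6))) gives 3.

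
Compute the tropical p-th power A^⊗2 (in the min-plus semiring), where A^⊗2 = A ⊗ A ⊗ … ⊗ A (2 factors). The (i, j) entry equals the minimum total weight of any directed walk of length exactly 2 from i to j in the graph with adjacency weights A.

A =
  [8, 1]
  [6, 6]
A^⊗2 =
  [7, 7]
  [12, 7]

Each entry (A^⊗2)_ij equals the minimum over all length-2 walks i = v_0 → v_1 → … → v_2 = j of Σ_t A[v_t][v_{t+1}]. For example, for (i, j) = (0, 1) we minimise over 2 possible intermediate vertex sequences; the minimum is 7, attained along the walk 0 → 1 → 1.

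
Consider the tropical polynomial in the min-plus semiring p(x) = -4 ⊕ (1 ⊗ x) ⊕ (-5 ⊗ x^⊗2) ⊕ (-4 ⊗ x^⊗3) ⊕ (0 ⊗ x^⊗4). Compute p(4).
p(4) = -4

A tropical monomial a ⊗ x^⊗i evaluates to a + i · x. Evaluating each term at x = 4:
  Term 0 contributes -4 + 0 · 4 = -4
  Term 1 contributes 1 + 1 · 4 = 5
  Term 2 contributes -5 + 2 · 4 = 3
  Term 3 contributes -4 + 3 · 4 = 8
  Term 4 contributes 0 + 4 · 4 = 16
p(4) = ⊕ of these = min[-4, 5, 3, 8, 16] = -4.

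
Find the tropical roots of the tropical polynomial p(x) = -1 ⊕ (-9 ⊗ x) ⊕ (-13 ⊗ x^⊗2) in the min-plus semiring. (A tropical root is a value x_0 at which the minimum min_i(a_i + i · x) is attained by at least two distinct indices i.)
Roots: {4, 8}

Each tropical root is a break point of the lower envelope of the lines y = a_i + i · x (there are 3 lines, with slopes 0, 1, ..., 2). Only the lines that attain the minimum somewhere contribute to roots; other lines are dominated. Here the surviving (envelope) indices are i = 2, i = 1, i = 0.
Intersections between consecutive envelope lines give the roots: for adjacent envelope indices i < j the intersection is x = (a_i − a_j) / (j − i). Reading off the sorted break points: {4, 8}.
Verification: at each break x_0, at least two indices attain the minimum of min_i(a_i + i · x_0).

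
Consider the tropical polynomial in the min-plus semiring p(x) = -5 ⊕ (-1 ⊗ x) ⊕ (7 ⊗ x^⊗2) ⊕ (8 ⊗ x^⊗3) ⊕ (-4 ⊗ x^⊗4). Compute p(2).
p(2) = -5

A tropical monomial a ⊗ x^⊗i evaluates to a + i · x. Evaluating each term at x = 2:
  Term 0 contributes -5 + 0 · 2 = -5
  Term 1 contributes -1 + 1 · 2 = 1
  Term 2 contributes 7 + 2 · 2 = 11
  Term 3 contributes 8 + 3 · 2 = 14
  Term 4 contributes -4 + 4 · 2 = 4
p(2) = ⊕ of these = min[-5, 1, 11, 14, 4] = -5.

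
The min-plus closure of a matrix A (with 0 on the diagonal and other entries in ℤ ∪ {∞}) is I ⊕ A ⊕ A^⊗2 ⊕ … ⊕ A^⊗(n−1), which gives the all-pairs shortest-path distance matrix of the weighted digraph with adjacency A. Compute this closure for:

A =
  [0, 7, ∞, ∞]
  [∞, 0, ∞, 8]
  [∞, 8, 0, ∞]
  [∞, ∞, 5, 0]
Closure =
  [0, 7, 20, 15]
  [∞, 0, 13, 8]
  [∞, 8, 0, 16]
  [∞, 13, 5, 0]

This is the Floyd-Warshall all-pairs shortest-path computation. For each intermediate vertex k = 0, 1, …, 3, update dist[i][j] ← min(dist[i][j], dist[i][k] + dist[k][j]). The final matrix gives, for each (i, j), the minimum total weight of any directed path from i to j (possibly empty when i = j).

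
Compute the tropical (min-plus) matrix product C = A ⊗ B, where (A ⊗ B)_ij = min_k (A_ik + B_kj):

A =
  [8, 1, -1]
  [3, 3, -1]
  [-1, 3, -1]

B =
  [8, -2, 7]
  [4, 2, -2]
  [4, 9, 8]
A ⊗ B =
  [3, 3, -1]
  [3, 1, 1]
  [3, -3, 1]

Apply the min-plus product entry-by-entry:
  C[0][0] = min over k of (A[0][0] + B[0][0] = 8 + 8 = 16, A[0][1] + B[1][0] = 1 + 4 = 5, A[0][2] + B[2][0] = -1 + 4 = 3) = 3 (attained at k = 2)
  C[0][1] = min over k of (A[0][0] + B[0][1] = 8 + -2 = 6, A[0][1] + B[1][1] = 1 + 2 = 3, A[0][2] + B[2][1] = -1 + 9 = 8) = 3 (attained at k = 1)
  C[0][2] = min over k of (A[0][0] + B[0][2] = 8 + 7 = 15, A[0][1] + B[1][2] = 1 + -2 = -1, A[0][2] + B[2][2] = -1 + 8 = 7) = -1 (attained at k = 1)
  C[1][0] = min over k of (A[1][0] + B[0][0] = 3 + 8 = 11, A[1][1] + B[1][0] = 3 + 4 = 7, A[1][2] + B[2][0] = -1 + 4 = 3) = 3 (attained at k = 2)
  C[1][1] = min over k of (A[1][0] + B[0][1] = 3 + -2 = 1, A[1][1] + B[1][1] = 3 + 2 = 5, A[1][2] + B[2][1] = -1 + 9 = 8) = 1 (attained at k = 0)
  C[1][2] = min over k of (A[1][0] + B[0][2] = 3 + 7 = 10, A[1][1] + B[1][2] = 3 + -2 = 1, A[1][2] + B[2][2] = -1 + 8 = 7) = 1 (attained at k = 1)
  C[2][0] = min over k of (A[2][0] + B[0][0] = -1 + 8 = 7, A[2][1] + B[1][0] = 3 + 4 = 7, A[2][2] + B[2][0] = -1 + 4 = 3) = 3 (attained at k = 2)
  C[2][1] = min over k of (A[2][0] + B[0][1] = -1 + -2 = -3, A[2][1] + B[1][1] = 3 + 2 = 5, A[2][2] + B[2][1] = -1 + 9 = 8) = -3 (attained at k = 0)
  C[2][2] = min over k of (A[2][0] + B[0][2] = -1 + 7 = 6, A[2][1] + B[1][2] = 3 + -2 = 1, A[2][2] + B[2][2] = -1 + 8 = 7) = 1 (attained at k = 1)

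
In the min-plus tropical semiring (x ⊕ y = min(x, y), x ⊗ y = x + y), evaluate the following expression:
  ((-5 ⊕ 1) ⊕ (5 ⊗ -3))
((-5 ⊕ 1) ⊕ (5 ⊗ -3)) = -5

Expand innermost to outermost. Recall ⊕ takes the minimum of its arguments and ⊗ takes their sum. Working out the expression ((-5 ⊕ 1) ⊕ (5 ⊗ -3)) gives -5.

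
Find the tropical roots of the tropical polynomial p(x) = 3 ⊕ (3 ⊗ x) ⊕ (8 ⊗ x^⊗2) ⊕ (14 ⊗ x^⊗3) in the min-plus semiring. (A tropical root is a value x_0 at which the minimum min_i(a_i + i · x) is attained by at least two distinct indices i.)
Roots: {-6, -5, 0}

Each tropical root is a break point of the lower envelope of the lines y = a_i + i · x (there are 4 lines, with slopes 0, 1, ..., 3). Only the lines that attain the minimum somewhere contribute to roots; other lines are dominated. Here the surviving (envelope) indices are i = 3, i = 2, i = 1, i = 0.
Intersections between consecutive envelope lines give the roots: for adjacent envelope indices i < j the intersection is x = (a_i − a_j) / (j − i). Reading off the sorted break points: {-6, -5, 0}.
Verification: at each break x_0, at least two indices attain the minimum of min_i(a_i + i · x_0).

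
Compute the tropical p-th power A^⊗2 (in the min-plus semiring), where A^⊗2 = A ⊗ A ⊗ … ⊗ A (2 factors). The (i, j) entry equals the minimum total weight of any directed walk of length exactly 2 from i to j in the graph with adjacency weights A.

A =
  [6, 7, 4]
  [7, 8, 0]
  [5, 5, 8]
A^⊗2 =
  [9, 9, 7]
  [5, 5, 8]
  [11, 12, 5]

Each entry (A^⊗2)_ij equals the minimum over all length-2 walks i = v_0 → v_1 → … → v_2 = j of Σ_t A[v_t][v_{t+1}]. For example, for (i, j) = (0, 2) we minimise over 3 possible intermediate vertex sequences; the minimum is 7, attained along the walk 0 → 1 → 2.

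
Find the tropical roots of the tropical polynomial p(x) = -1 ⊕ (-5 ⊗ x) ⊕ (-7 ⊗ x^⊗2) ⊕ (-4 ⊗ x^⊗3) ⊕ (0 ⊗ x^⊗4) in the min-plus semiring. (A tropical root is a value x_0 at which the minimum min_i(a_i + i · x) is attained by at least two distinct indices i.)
Roots: {-4, -3, 2, 4}

Each tropical root is a break point of the lower envelope of the lines y = a_i + i · x (there are 5 lines, with slopes 0, 1, ..., 4). Only the lines that attain the minimum somewhere contribute to roots; other lines are dominated. Here the surviving (envelope) indices are i = 4, i = 3, i = 2, i = 1, i = 0.
Intersections between consecutive envelope lines give the roots: for adjacent envelope indices i < j the intersection is x = (a_i − a_j) / (j − i). Reading off the sorted break points: {-4, -3, 2, 4}.
Verification: at each break x_0, at least two indices attain the minimum of min_i(a_i + i · x_0).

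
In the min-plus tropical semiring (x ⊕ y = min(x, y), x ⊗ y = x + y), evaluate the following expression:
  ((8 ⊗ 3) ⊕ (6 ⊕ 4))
((8 ⊗ 3) ⊕ (6 ⊕ 4)) = 4

Expand innermost to outermost. Recall ⊕ takes the minimum of its arguments and ⊗ takes their sum. Working out the expression ((8 ⊗ 3) ⊕ (6 ⊕ 4)) gives 4.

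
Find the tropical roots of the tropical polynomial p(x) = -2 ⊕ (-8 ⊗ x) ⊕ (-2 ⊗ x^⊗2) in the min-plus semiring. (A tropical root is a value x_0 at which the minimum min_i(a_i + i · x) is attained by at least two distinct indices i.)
Roots: {-6, 6}

Each tropical root is a break point of the lower envelope of the lines y = a_i + i · x (there are 3 lines, with slopes 0, 1, ..., 2). Only the lines that attain the minimum somewhere contribute to roots; other lines are dominated. Here the surviving (envelope) indices are i = 2, i = 1, i = 0.
Intersections between consecutive envelope lines give the roots: for adjacent envelope indices i < j the intersection is x = (a_i − a_j) / (j − i). Reading off the sorted break points: {-6, 6}.
Verification: at each break x_0, at least two indices attain the minimum of min_i(a_i + i · x_0).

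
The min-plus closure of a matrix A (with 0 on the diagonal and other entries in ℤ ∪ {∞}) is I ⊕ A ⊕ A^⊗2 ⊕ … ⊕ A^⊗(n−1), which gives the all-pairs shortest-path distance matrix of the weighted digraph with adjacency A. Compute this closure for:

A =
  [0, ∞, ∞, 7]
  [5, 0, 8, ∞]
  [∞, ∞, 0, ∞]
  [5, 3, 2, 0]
Closure =
  [0, 10, 9, 7]
  [5, 0, 8, 12]
  [∞, ∞, 0, ∞]
  [5, 3, 2, 0]

This is the Floyd-Warshall all-pairs shortest-path computation. For each intermediate vertex k = 0, 1, …, 3, update dist[i][j] ← min(dist[i][j], dist[i][k] + dist[k][j]). The final matrix gives, for each (i, j), the minimum total weight of any directed path from i to j (possibly empty when i = j).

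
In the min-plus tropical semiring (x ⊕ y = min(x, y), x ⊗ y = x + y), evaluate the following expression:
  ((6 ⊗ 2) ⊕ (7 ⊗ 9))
((6 ⊗ 2) ⊕ (7 ⊗ 9)) = 8

Expand innermost to outermost. Recall ⊕ takes the minimum of its arguments and ⊗ takes their sum. Working out the expression ((6 ⊗ 2) ⊕ (7 ⊗ 9)) gives 8.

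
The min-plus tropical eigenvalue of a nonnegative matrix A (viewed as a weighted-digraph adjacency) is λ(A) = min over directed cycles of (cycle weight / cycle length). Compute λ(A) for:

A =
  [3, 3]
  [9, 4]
λ(A) = 3

Enumerate directed cycles and compute their means (weight / length). Sample:
  cycle 0 → 0: weight = 3, length = 1, mean = 3/1 ≈ 3.000
  cycle 1 → 1: weight = 4, length = 1, mean = 4/1 ≈ 4.000
  cycle 0 → 1 → 0: weight = 12, length = 2, mean = 12/2 ≈ 6.000
  cycle 1 → 0 → 1: weight = 12, length = 2, mean = 12/2 ≈ 6.000
Minimum mean = 3.000, attained e.g. along the cycle 0 → 0 with weight 3 and length 1. So λ(A) = 3/1 = 3.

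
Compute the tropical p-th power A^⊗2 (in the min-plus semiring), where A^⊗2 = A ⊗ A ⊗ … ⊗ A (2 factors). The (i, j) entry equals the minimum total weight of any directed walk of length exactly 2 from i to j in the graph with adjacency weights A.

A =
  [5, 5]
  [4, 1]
A^⊗2 =
  [9, 6]
  [5, 2]

Each entry (A^⊗2)_ij equals the minimum over all length-2 walks i = v_0 → v_1 → … → v_2 = j of Σ_t A[v_t][v_{t+1}]. For example, for (i, j) = (0, 1) we minimise over 2 possible intermediate vertex sequences; the minimum is 6, attained along the walk 0 → 1 → 1.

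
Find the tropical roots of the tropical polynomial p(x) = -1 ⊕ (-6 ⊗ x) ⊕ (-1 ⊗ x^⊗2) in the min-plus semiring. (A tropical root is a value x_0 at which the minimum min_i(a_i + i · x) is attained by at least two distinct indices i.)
Roots: {-5, 5}

Each tropical root is a break point of the lower envelope of the lines y = a_i + i · x (there are 3 lines, with slopes 0, 1, ..., 2). Only the lines that attain the minimum somewhere contribute to roots; other lines are dominated. Here the surviving (envelope) indices are i = 2, i = 1, i = 0.
Intersections between consecutive envelope lines give the roots: for adjacent envelope indices i < j the intersection is x = (a_i − a_j) / (j − i). Reading off the sorted break points: {-5, 5}.
Verification: at each break x_0, at least two indices attain the minimum of min_i(a_i + i · x_0).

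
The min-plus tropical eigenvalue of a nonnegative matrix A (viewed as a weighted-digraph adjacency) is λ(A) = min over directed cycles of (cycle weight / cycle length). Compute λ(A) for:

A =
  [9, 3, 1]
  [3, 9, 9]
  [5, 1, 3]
λ(A) = 5/3

Enumerate directed cycles and compute their means (weight / length). Sample:
  cycle 0 → 0: weight = 9, length = 1, mean = 9/1 ≈ 9.000
  cycle 1 → 1: weight = 9, length = 1, mean = 9/1 ≈ 9.000
  cycle 2 → 2: weight = 3, length = 1, mean = 3/1 ≈ 3.000
  cycle 0 → 1 → 0: weight = 6, length = 2, mean = 6/2 ≈ 3.000
  cycle 0 → 2 → 0: weight = 6, length = 2, mean = 6/2 ≈ 3.000
  cycle 1 → 0 → 1: weight = 6, length = 2, mean = 6/2 ≈ 3.000
Minimum mean = 1.667, attained e.g. along the cycle 0 → 2 → 1 → 0 with weight 5 and length 3. So λ(A) = 5/3 = 5/3.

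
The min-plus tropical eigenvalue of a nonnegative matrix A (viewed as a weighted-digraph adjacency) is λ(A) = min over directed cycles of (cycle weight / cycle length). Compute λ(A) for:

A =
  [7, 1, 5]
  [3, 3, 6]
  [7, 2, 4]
λ(A) = 2

Enumerate directed cycles and compute their means (weight / length). Sample:
  cycle 0 → 0: weight = 7, length = 1, mean = 7/1 ≈ 7.000
  cycle 1 → 1: weight = 3, length = 1, mean = 3/1 ≈ 3.000
  cycle 2 → 2: weight = 4, length = 1, mean = 4/1 ≈ 4.000
  cycle 0 → 1 → 0: weight = 4, length = 2, mean = 4/2 ≈ 2.000
  cycle 0 → 2 → 0: weight = 12, length = 2, mean = 12/2 ≈ 6.000
  cycle 1 → 0 → 1: weight = 4, length = 2, mean = 4/2 ≈ 2.000
Minimum mean = 2.000, attained e.g. along the cycle 0 → 1 → 0 with weight 4 and length 2. So λ(A) = 4/2 = 2.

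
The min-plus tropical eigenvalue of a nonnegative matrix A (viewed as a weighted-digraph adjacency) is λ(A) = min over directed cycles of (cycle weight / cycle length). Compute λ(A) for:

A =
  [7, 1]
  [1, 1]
λ(A) = 1

Enumerate directed cycles and compute their means (weight / length). Sample:
  cycle 0 → 0: weight = 7, length = 1, mean = 7/1 ≈ 7.000
  cycle 1 → 1: weight = 1, length = 1, mean = 1/1 ≈ 1.000
  cycle 0 → 1 → 0: weight = 2, length = 2, mean = 2/2 ≈ 1.000
  cycle 1 → 0 → 1: weight = 2, length = 2, mean = 2/2 ≈ 1.000
Minimum mean = 1.000, attained e.g. along the cycle 1 → 1 with weight 1 and length 1. So λ(A) = 1/1 = 1.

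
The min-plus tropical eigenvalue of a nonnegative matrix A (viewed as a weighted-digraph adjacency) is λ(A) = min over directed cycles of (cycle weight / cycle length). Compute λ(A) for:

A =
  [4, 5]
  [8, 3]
λ(A) = 3

Enumerate directed cycles and compute their means (weight / length). Sample:
  cycle 0 → 0: weight = 4, length = 1, mean = 4/1 ≈ 4.000
  cycle 1 → 1: weight = 3, length = 1, mean = 3/1 ≈ 3.000
  cycle 0 → 1 → 0: weight = 13, length = 2, mean = 13/2 ≈ 6.500
  cycle 1 → 0 → 1: weight = 13, length = 2, mean = 13/2 ≈ 6.500
Minimum mean = 3.000, attained e.g. along the cycle 1 → 1 with weight 3 and length 1. So λ(A) = 3/1 = 3.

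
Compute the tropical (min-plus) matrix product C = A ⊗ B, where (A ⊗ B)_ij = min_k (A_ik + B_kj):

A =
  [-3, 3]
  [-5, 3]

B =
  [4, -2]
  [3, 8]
A ⊗ B =
  [1, -5]
  [-1, -7]

Apply the min-plus product entry-by-entry:
  C[0][0] = min over k of (A[0][0] + B[0][0] = -3 + 4 = 1, A[0][1] + B[1][0] = 3 + 3 = 6) = 1 (attained at k = 0)
  C[0][1] = min over k of (A[0][0] + B[0][1] = -3 + -2 = -5, A[0][1] + B[1][1] = 3 + 8 = 11) = -5 (attained at k = 0)
  C[1][0] = min over k of (A[1][0] + B[0][0] = -5 + 4 = -1, A[1][1] + B[1][0] = 3 + 3 = 6) = -1 (attained at k = 0)
  C[1][1] = min over k of (A[1][0] + B[0][1] = -5 + -2 = -7, A[1][1] + B[1][1] = 3 + 8 = 11) = -7 (attained at k = 0)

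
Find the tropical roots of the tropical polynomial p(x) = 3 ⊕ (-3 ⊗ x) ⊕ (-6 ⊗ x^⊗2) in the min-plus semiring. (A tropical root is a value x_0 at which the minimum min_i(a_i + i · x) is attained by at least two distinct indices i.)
Roots: {3, 6}

Each tropical root is a break point of the lower envelope of the lines y = a_i + i · x (there are 3 lines, with slopes 0, 1, ..., 2). Only the lines that attain the minimum somewhere contribute to roots; other lines are dominated. Here the surviving (envelope) indices are i = 2, i = 1, i = 0.
Intersections between consecutive envelope lines give the roots: for adjacent envelope indices i < j the intersection is x = (a_i − a_j) / (j − i). Reading off the sorted break points: {3, 6}.
Verification: at each break x_0, at least two indices attain the minimum of min_i(a_i + i · x_0).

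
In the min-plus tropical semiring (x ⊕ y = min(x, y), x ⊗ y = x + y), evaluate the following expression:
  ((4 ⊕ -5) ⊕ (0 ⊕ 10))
((4 ⊕ -5) ⊕ (0 ⊕ 10)) = -5

Expand innermost to outermost. Recall ⊕ takes the minimum of its arguments and ⊗ takes their sum. Working out the expression ((4 ⊕ -5) ⊕ (0 ⊕ 10)) gives -5.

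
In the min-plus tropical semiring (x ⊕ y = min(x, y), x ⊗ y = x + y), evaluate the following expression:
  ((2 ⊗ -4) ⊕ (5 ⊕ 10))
((2 ⊗ -4) ⊕ (5 ⊕ 10)) = -2

Expand innermost to outermost. Recall ⊕ takes the minimum of its arguments and ⊗ takes their sum. Working out the expression ((2 ⊗ -4) ⊕ (5 ⊕ 10)) gives -2.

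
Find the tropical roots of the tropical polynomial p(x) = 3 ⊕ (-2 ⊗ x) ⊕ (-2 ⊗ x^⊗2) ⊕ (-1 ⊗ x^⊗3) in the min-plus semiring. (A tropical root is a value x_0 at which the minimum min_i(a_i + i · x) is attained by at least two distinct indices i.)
Roots: {-1, 0, 5}

Each tropical root is a break point of the lower envelope of the lines y = a_i + i · x (there are 4 lines, with slopes 0, 1, ..., 3). Only the lines that attain the minimum somewhere contribute to roots; other lines are dominated. Here the surviving (envelope) indices are i = 3, i = 2, i = 1, i = 0.
Intersections between consecutive envelope lines give the roots: for adjacent envelope indices i < j the intersection is x = (a_i − a_j) / (j − i). Reading off the sorted break points: {-1, 0, 5}.
Verification: at each break x_0, at least two indices attain the minimum of min_i(a_i + i · x_0).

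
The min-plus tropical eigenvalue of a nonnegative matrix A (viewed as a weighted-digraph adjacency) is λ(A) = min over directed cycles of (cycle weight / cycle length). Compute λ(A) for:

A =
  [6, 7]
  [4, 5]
λ(A) = 5

Enumerate directed cycles and compute their means (weight / length). Sample:
  cycle 0 → 0: weight = 6, length = 1, mean = 6/1 ≈ 6.000
  cycle 1 → 1: weight = 5, length = 1, mean = 5/1 ≈ 5.000
  cycle 0 → 1 → 0: weight = 11, length = 2, mean = 11/2 ≈ 5.500
  cycle 1 → 0 → 1: weight = 11, length = 2, mean = 11/2 ≈ 5.500
Minimum mean = 5.000, attained e.g. along the cycle 1 → 1 with weight 5 and length 1. So λ(A) = 5/1 = 5.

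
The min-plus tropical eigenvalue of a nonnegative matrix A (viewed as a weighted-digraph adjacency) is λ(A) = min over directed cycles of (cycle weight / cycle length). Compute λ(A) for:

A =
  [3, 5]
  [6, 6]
λ(A) = 3

Enumerate directed cycles and compute their means (weight / length). Sample:
  cycle 0 → 0: weight = 3, length = 1, mean = 3/1 ≈ 3.000
  cycle 1 → 1: weight = 6, length = 1, mean = 6/1 ≈ 6.000
  cycle 0 → 1 → 0: weight = 11, length = 2, mean = 11/2 ≈ 5.500
  cycle 1 → 0 → 1: weight = 11, length = 2, mean = 11/2 ≈ 5.500
Minimum mean = 3.000, attained e.g. along the cycle 0 → 0 with weight 3 and length 1. So λ(A) = 3/1 = 3.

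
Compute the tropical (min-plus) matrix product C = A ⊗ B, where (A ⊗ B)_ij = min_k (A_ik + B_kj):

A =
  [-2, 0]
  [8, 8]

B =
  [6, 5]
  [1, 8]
A ⊗ B =
  [1, 3]
  [9, 13]

Apply the min-plus product entry-by-entry:
  C[0][0] = min over k of (A[0][0] + B[0][0] = -2 + 6 = 4, A[0][1] + B[1][0] = 0 + 1 = 1) = 1 (attained at k = 1)
  C[0][1] = min over k of (A[0][0] + B[0][1] = -2 + 5 = 3, A[0][1] + B[1][1] = 0 + 8 = 8) = 3 (attained at k = 0)
  C[1][0] = min over k of (A[1][0] + B[0][0] = 8 + 6 = 14, A[1][1] + B[1][0] = 8 + 1 = 9) = 9 (attained at k = 1)
  C[1][1] = min over k of (A[1][0] + B[0][1] = 8 + 5 = 13, A[1][1] + B[1][1] = 8 + 8 = 16) = 13 (attained at k = 0)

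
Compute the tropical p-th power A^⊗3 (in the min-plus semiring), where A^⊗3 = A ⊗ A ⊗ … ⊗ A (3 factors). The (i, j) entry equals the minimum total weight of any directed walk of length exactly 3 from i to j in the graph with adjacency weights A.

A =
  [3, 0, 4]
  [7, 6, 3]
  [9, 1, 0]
A^⊗3 =
  [9, 4, 3]
  [11, 4, 3]
  [8, 1, 0]

Each entry (A^⊗3)_ij equals the minimum over all length-3 walks i = v_0 → v_1 → … → v_3 = j of Σ_t A[v_t][v_{t+1}]. For example, for (i, j) = (0, 2) we minimise over 9 possible intermediate vertex sequences; the minimum is 3, attained along the walk 0 → 1 → 2 → 2.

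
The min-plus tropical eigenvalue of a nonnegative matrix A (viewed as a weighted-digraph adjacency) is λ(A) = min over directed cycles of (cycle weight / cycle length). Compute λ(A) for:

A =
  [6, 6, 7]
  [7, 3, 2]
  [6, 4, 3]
λ(A) = 3

Enumerate directed cycles and compute their means (weight / length). Sample:
  cycle 0 → 0: weight = 6, length = 1, mean = 6/1 ≈ 6.000
  cycle 1 → 1: weight = 3, length = 1, mean = 3/1 ≈ 3.000
  cycle 2 → 2: weight = 3, length = 1, mean = 3/1 ≈ 3.000
  cycle 0 → 1 → 0: weight = 13, length = 2, mean = 13/2 ≈ 6.500
  cycle 0 → 2 → 0: weight = 13, length = 2, mean = 13/2 ≈ 6.500
  cycle 1 → 0 → 1: weight = 13, length = 2, mean = 13/2 ≈ 6.500
Minimum mean = 3.000, attained e.g. along the cycle 1 → 1 with weight 3 and length 1. So λ(A) = 3/1 = 3.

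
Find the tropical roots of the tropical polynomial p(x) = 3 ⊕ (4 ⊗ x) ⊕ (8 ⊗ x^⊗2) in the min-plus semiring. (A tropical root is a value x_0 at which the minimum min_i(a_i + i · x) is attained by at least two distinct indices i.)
Roots: {-4, -1}

Each tropical root is a break point of the lower envelope of the lines y = a_i + i · x (there are 3 lines, with slopes 0, 1, ..., 2). Only the lines that attain the minimum somewhere contribute to roots; other lines are dominated. Here the surviving (envelope) indices are i = 2, i = 1, i = 0.
Intersections between consecutive envelope lines give the roots: for adjacent envelope indices i < j the intersection is x = (a_i − a_j) / (j − i). Reading off the sorted break points: {-4, -1}.
Verification: at each break x_0, at least two indices attain the minimum of min_i(a_i + i · x_0).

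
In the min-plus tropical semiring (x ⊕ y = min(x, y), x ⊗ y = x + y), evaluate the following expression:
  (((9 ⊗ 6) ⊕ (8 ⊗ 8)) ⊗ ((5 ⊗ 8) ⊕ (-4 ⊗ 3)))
(((9 ⊗ 6) ⊕ (8 ⊗ 8)) ⊗ ((5 ⊗ 8) ⊕ (-4 ⊗ 3))) = 14

Expand innermost to outermost. Recall ⊕ takes the minimum of its arguments and ⊗ takes their sum. Working out the expression (((9 ⊗ 6) ⊕ (8 ⊗ 8)) ⊗ ((5 ⊗ 8) ⊕ (-4 ⊗ 3))) gives 14.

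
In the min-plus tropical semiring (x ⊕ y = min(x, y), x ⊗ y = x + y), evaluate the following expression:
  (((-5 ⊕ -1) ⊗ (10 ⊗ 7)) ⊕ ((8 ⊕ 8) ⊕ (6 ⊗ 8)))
(((-5 ⊕ -1) ⊗ (10 ⊗ 7)) ⊕ ((8 ⊕ 8) ⊕ (6 ⊗ 8))) = 8

Expand innermost to outermost. Recall ⊕ takes the minimum of its arguments and ⊗ takes their sum. Working out the expression (((-5 ⊕ -1) ⊗ (10 ⊗ 7)) ⊕ ((8 ⊕ 8) ⊕ (6 ⊗ 8))) gives 8.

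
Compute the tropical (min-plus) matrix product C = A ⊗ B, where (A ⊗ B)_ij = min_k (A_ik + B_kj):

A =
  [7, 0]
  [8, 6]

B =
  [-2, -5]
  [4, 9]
A ⊗ B =
  [4, 2]
  [6, 3]

Apply the min-plus product entry-by-entry:
  C[0][0] = min over k of (A[0][0] + B[0][0] = 7 + -2 = 5, A[0][1] + B[1][0] = 0 + 4 = 4) = 4 (attained at k = 1)
  C[0][1] = min over k of (A[0][0] + B[0][1] = 7 + -5 = 2, A[0][1] + B[1][1] = 0 + 9 = 9) = 2 (attained at k = 0)
  C[1][0] = min over k of (A[1][0] + B[0][0] = 8 + -2 = 6, A[1][1] + B[1][0] = 6 + 4 = 10) = 6 (attained at k = 0)
  C[1][1] = min over k of (A[1][0] + B[0][1] = 8 + -5 = 3, A[1][1] + B[1][1] = 6 + 9 = 15) = 3 (attained at k = 0)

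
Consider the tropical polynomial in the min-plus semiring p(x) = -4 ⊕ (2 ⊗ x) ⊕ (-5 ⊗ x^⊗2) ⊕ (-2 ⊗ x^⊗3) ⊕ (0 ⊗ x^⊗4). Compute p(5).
p(5) = -4

A tropical monomial a ⊗ x^⊗i evaluates to a + i · x. Evaluating each term at x = 5:
  Term 0 contributes -4 + 0 · 5 = -4
  Term 1 contributes 2 + 1 · 5 = 7
  Term 2 contributes -5 + 2 · 5 = 5
  Term 3 contributes -2 + 3 · 5 = 13
  Term 4 contributes 0 + 4 · 5 = 20
p(5) = ⊕ of these = min[-4, 7, 5, 13, 20] = -4.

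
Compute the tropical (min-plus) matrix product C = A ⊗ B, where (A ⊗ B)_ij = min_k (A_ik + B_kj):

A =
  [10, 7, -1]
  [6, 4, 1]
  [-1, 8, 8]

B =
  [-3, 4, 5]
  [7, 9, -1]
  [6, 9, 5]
A ⊗ B =
  [5, 8, 4]
  [3, 10, 3]
  [-4, 3, 4]

Apply the min-plus product entry-by-entry:
  C[0][0] = min over k of (A[0][0] + B[0][0] = 10 + -3 = 7, A[0][1] + B[1][0] = 7 + 7 = 14, A[0][2] + B[2][0] = -1 + 6 = 5) = 5 (attained at k = 2)
  C[0][1] = min over k of (A[0][0] + B[0][1] = 10 + 4 = 14, A[0][1] + B[1][1] = 7 + 9 = 16, A[0][2] + B[2][1] = -1 + 9 = 8) = 8 (attained at k = 2)
  C[0][2] = min over k of (A[0][0] + B[0][2] = 10 + 5 = 15, A[0][1] + B[1][2] = 7 + -1 = 6, A[0][2] + B[2][2] = -1 + 5 = 4) = 4 (attained at k = 2)
  C[1][0] = min over k of (A[1][0] + B[0][0] = 6 + -3 = 3, A[1][1] + B[1][0] = 4 + 7 = 11, A[1][2] + B[2][0] = 1 + 6 = 7) = 3 (attained at k = 0)
  C[1][1] = min over k of (A[1][0] + B[0][1] = 6 + 4 = 10, A[1][1] + B[1][1] = 4 + 9 = 13, A[1][2] + B[2][1] = 1 + 9 = 10) = 10 (attained at k = 0)
  C[1][2] = min over k of (A[1][0] + B[0][2] = 6 + 5 = 11, A[1][1] + B[1][2] = 4 + -1 = 3, A[1][2] + B[2][2] = 1 + 5 = 6) = 3 (attained at k = 1)
  C[2][0] = min over k of (A[2][0] + B[0][0] = -1 + -3 = -4, A[2][1] + B[1][0] = 8 + 7 = 15, A[2][2] + B[2][0] = 8 + 6 = 14) = -4 (attained at k = 0)
  C[2][1] = min over k of (A[2][0] + B[0][1] = -1 + 4 = 3, A[2][1] + B[1][1] = 8 + 9 = 17, A[2][2] + B[2][1] = 8 + 9 = 17) = 3 (attained at k = 0)
  C[2][2] = min over k of (A[2][0] + B[0][2] = -1 + 5 = 4, A[2][1] + B[1][2] = 8 + -1 = 7, A[2][2] + B[2][2] = 8 + 5 = 13) = 4 (attained at k = 0)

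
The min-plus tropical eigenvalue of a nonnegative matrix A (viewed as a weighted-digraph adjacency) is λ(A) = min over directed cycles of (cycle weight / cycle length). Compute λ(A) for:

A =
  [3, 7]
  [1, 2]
λ(A) = 2

Enumerate directed cycles and compute their means (weight / length). Sample:
  cycle 0 → 0: weight = 3, length = 1, mean = 3/1 ≈ 3.000
  cycle 1 → 1: weight = 2, length = 1, mean = 2/1 ≈ 2.000
  cycle 0 → 1 → 0: weight = 8, length = 2, mean = 8/2 ≈ 4.000
  cycle 1 → 0 → 1: weight = 8, length = 2, mean = 8/2 ≈ 4.000
Minimum mean = 2.000, attained e.g. along the cycle 1 → 1 with weight 2 and length 1. So λ(A) = 2/1 = 2.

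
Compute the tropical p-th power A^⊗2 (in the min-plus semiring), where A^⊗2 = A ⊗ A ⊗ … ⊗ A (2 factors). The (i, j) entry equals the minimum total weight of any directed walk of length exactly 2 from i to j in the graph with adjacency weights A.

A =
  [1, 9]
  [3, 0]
A^⊗2 =
  [2, 9]
  [3, 0]

Each entry (A^⊗2)_ij equals the minimum over all length-2 walks i = v_0 → v_1 → … → v_2 = j of Σ_t A[v_t][v_{t+1}]. For example, for (i, j) = (0, 1) we minimise over 2 possible intermediate vertex sequences; the minimum is 9, attained along the walk 0 → 1 → 1.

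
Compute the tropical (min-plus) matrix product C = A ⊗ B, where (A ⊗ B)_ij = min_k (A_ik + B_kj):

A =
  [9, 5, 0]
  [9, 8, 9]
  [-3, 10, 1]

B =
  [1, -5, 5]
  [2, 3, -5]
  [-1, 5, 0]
A ⊗ B =
  [-1, 4, 0]
  [8, 4, 3]
  [-2, -8, 1]

Apply the min-plus product entry-by-entry:
  C[0][0] = min over k of (A[0][0] + B[0][0] = 9 + 1 = 10, A[0][1] + B[1][0] = 5 + 2 = 7, A[0][2] + B[2][0] = 0 + -1 = -1) = -1 (attained at k = 2)
  C[0][1] = min over k of (A[0][0] + B[0][1] = 9 + -5 = 4, A[0][1] + B[1][1] = 5 + 3 = 8, A[0][2] + B[2][1] = 0 + 5 = 5) = 4 (attained at k = 0)
  C[0][2] = min over k of (A[0][0] + B[0][2] = 9 + 5 = 14, A[0][1] + B[1][2] = 5 + -5 = 0, A[0][2] + B[2][2] = 0 + 0 = 0) = 0 (attained at k = 1)
  C[1][0] = min over k of (A[1][0] + B[0][0] = 9 + 1 = 10, A[1][1] + B[1][0] = 8 + 2 = 10, A[1][2] + B[2][0] = 9 + -1 = 8) = 8 (attained at k = 2)
  C[1][1] = min over k of (A[1][0] + B[0][1] = 9 + -5 = 4, A[1][1] + B[1][1] = 8 + 3 = 11, A[1][2] + B[2][1] = 9 + 5 = 14) = 4 (attained at k = 0)
  C[1][2] = min over k of (A[1][0] + B[0][2] = 9 + 5 = 14, A[1][1] + B[1][2] = 8 + -5 = 3, A[1][2] + B[2][2] = 9 + 0 = 9) = 3 (attained at k = 1)
  C[2][0] = min over k of (A[2][0] + B[0][0] = -3 + 1 = -2, A[2][1] + B[1][0] = 10 + 2 = 12, A[2][2] + B[2][0] = 1 + -1 = 0) = -2 (attained at k = 0)
  C[2][1] = min over k of (A[2][0] + B[0][1] = -3 + -5 = -8, A[2][1] + B[1][1] = 10 + 3 = 13, A[2][2] + B[2][1] = 1 + 5 = 6) = -8 (attained at k = 0)
  C[2][2] = min over k of (A[2][0] + B[0][2] = -3 + 5 = 2, A[2][1] + B[1][2] = 10 + -5 = 5, A[2][2] + B[2][2] = 1 + 0 = 1) = 1 (attained at k = 2)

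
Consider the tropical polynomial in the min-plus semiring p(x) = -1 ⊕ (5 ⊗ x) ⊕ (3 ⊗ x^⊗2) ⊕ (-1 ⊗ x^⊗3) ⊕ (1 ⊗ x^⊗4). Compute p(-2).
p(-2) = -7

A tropical monomial a ⊗ x^⊗i evaluates to a + i · x. Evaluating each term at x = -2:
  Term 0 contributes -1 + 0 · -2 = -1
  Term 1 contributes 5 + 1 · -2 = 3
  Term 2 contributes 3 + 2 · -2 = -1
  Term 3 contributes -1 + 3 · -2 = -7
  Term 4 contributes 1 + 4 · -2 = -7
p(-2) = ⊕ of these = min[-1, 3, -1, -7, -7] = -7.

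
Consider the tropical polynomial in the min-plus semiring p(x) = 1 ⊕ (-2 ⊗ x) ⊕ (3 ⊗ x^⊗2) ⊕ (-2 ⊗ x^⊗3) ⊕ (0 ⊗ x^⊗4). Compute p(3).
p(3) = 1

A tropical monomial a ⊗ x^⊗i evaluates to a + i · x. Evaluating each term at x = 3:
  Term 0 contributes 1 + 0 · 3 = 1
  Term 1 contributes -2 + 1 · 3 = 1
  Term 2 contributes 3 + 2 · 3 = 9
  Term 3 contributes -2 + 3 · 3 = 7
  Term 4 contributes 0 + 4 · 3 = 12
p(3) = ⊕ of these = min[1, 1, 9, 7, 12] = 1.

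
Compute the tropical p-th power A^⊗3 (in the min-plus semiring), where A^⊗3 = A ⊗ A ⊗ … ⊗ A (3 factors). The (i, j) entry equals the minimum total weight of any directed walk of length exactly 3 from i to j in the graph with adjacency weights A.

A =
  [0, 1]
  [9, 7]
A^⊗3 =
  [0, 1]
  [9, 10]

Each entry (A^⊗3)_ij equals the minimum over all length-3 walks i = v_0 → v_1 → … → v_3 = j of Σ_t A[v_t][v_{t+1}]. For example, for (i, j) = (0, 1) we minimise over 4 possible intermediate vertex sequences; the minimum is 1, attained along the walk 0 → 0 → 0 → 1.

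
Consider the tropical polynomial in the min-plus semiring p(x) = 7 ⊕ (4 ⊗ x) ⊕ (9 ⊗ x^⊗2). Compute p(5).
p(5) = 7

A tropical monomial a ⊗ x^⊗i evaluates to a + i · x. Evaluating each term at x = 5:
  Term 0 contributes 7 + 0 · 5 = 7
  Term 1 contributes 4 + 1 · 5 = 9
  Term 2 contributes 9 + 2 · 5 = 19
p(5) = ⊕ of these = min[7, 9, 19] = 7.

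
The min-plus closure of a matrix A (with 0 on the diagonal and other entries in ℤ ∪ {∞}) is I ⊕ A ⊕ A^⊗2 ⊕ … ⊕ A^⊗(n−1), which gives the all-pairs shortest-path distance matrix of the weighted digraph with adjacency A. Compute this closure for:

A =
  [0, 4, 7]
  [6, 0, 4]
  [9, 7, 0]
Closure =
  [0, 4, 7]
  [6, 0, 4]
  [9, 7, 0]

This is the Floyd-Warshall all-pairs shortest-path computation. For each intermediate vertex k = 0, 1, …, 2, update dist[i][j] ← min(dist[i][j], dist[i][k] + dist[k][j]). The final matrix gives, for each (i, j), the minimum total weight of any directed path from i to j (possibly empty when i = j).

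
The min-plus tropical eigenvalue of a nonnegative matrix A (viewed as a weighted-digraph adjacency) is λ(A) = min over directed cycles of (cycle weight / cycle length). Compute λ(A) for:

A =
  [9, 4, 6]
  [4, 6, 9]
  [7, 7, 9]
λ(A) = 4

Enumerate directed cycles and compute their means (weight / length). Sample:
  cycle 0 → 0: weight = 9, length = 1, mean = 9/1 ≈ 9.000
  cycle 1 → 1: weight = 6, length = 1, mean = 6/1 ≈ 6.000
  cycle 2 → 2: weight = 9, length = 1, mean = 9/1 ≈ 9.000
  cycle 0 → 1 → 0: weight = 8, length = 2, mean = 8/2 ≈ 4.000
  cycle 0 → 2 → 0: weight = 13, length = 2, mean = 13/2 ≈ 6.500
  cycle 1 → 0 → 1: weight = 8, length = 2, mean = 8/2 ≈ 4.000
Minimum mean = 4.000, attained e.g. along the cycle 0 → 1 → 0 with weight 8 and length 2. So λ(A) = 8/2 = 4.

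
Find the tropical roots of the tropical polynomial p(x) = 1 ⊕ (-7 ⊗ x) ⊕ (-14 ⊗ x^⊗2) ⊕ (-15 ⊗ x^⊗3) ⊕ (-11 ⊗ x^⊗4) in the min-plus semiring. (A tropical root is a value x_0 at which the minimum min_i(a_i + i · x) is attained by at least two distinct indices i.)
Roots: {-4, 1, 7, 8}

Each tropical root is a break point of the lower envelope of the lines y = a_i + i · x (there are 5 lines, with slopes 0, 1, ..., 4). Only the lines that attain the minimum somewhere contribute to roots; other lines are dominated. Here the surviving (envelope) indices are i = 4, i = 3, i = 2, i = 1, i = 0.
Intersections between consecutive envelope lines give the roots: for adjacent envelope indices i < j the intersection is x = (a_i − a_j) / (j − i). Reading off the sorted break points: {-4, 1, 7, 8}.
Verification: at each break x_0, at least two indices attain the minimum of min_i(a_i + i · x_0).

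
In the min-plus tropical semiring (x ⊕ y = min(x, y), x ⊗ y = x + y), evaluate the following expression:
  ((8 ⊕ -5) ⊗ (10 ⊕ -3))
((8 ⊕ -5) ⊗ (10 ⊕ -3)) = -8

Expand innermost to outermost. Recall ⊕ takes the minimum of its arguments and ⊗ takes their sum. Working out the expression ((8 ⊕ -5) ⊗ (10 ⊕ -3)) gives -8.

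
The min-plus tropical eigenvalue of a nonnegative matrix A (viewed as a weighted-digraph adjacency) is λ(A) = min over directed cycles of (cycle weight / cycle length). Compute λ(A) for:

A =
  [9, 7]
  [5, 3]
λ(A) = 3

Enumerate directed cycles and compute their means (weight / length). Sample:
  cycle 0 → 0: weight = 9, length = 1, mean = 9/1 ≈ 9.000
  cycle 1 → 1: weight = 3, length = 1, mean = 3/1 ≈ 3.000
  cycle 0 → 1 → 0: weight = 12, length = 2, mean = 12/2 ≈ 6.000
  cycle 1 → 0 → 1: weight = 12, length = 2, mean = 12/2 ≈ 6.000
Minimum mean = 3.000, attained e.g. along the cycle 1 → 1 with weight 3 and length 1. So λ(A) = 3/1 = 3.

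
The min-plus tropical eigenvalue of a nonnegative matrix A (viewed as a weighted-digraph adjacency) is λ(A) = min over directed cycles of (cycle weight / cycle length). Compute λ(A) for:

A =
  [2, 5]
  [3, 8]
λ(A) = 2

Enumerate directed cycles and compute their means (weight / length). Sample:
  cycle 0 → 0: weight = 2, length = 1, mean = 2/1 ≈ 2.000
  cycle 1 → 1: weight = 8, length = 1, mean = 8/1 ≈ 8.000
  cycle 0 → 1 → 0: weight = 8, length = 2, mean = 8/2 ≈ 4.000
  cycle 1 → 0 → 1: weight = 8, length = 2, mean = 8/2 ≈ 4.000
Minimum mean = 2.000, attained e.g. along the cycle 0 → 0 with weight 2 and length 1. So λ(A) = 2/1 = 2.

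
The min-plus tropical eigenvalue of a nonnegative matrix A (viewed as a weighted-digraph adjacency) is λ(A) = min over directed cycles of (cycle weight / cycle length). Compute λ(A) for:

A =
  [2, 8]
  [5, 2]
λ(A) = 2

Enumerate directed cycles and compute their means (weight / length). Sample:
  cycle 0 → 0: weight = 2, length = 1, mean = 2/1 ≈ 2.000
  cycle 1 → 1: weight = 2, length = 1, mean = 2/1 ≈ 2.000
  cycle 0 → 1 → 0: weight = 13, length = 2, mean = 13/2 ≈ 6.500
  cycle 1 → 0 → 1: weight = 13, length = 2, mean = 13/2 ≈ 6.500
Minimum mean = 2.000, attained e.g. along the cycle 0 → 0 with weight 2 and length 1. So λ(A) = 2/1 = 2.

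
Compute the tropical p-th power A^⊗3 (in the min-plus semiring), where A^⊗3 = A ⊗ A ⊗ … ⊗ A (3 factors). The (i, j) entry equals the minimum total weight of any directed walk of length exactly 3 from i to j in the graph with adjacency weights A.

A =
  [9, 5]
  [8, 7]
A^⊗3 =
  [20, 18]
  [21, 20]

Each entry (A^⊗3)_ij equals the minimum over all length-3 walks i = v_0 → v_1 → … → v_3 = j of Σ_t A[v_t][v_{t+1}]. For example, for (i, j) = (0, 1) we minimise over 4 possible intermediate vertex sequences; the minimum is 18, attained along the walk 0 → 1 → 0 → 1.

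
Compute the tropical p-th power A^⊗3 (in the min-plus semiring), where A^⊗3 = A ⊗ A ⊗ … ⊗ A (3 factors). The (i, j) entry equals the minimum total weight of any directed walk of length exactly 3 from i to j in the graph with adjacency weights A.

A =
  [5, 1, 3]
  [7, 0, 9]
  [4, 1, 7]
A^⊗3 =
  [8, 1, 10]
  [7, 0, 9]
  [8, 1, 10]

Each entry (A^⊗3)_ij equals the minimum over all length-3 walks i = v_0 → v_1 → … → v_3 = j of Σ_t A[v_t][v_{t+1}]. For example, for (i, j) = (0, 2) we minimise over 9 possible intermediate vertex sequences; the minimum is 10, attained along the walk 0 → 1 → 1 → 2.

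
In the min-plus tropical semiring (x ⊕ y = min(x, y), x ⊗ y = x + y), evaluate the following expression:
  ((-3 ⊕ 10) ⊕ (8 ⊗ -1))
((-3 ⊕ 10) ⊕ (8 ⊗ -1)) = -3

Expand innermost to outermost. Recall ⊕ takes the minimum of its arguments and ⊗ takes their sum. Working out the expression ((-3 ⊕ 10) ⊕ (8 ⊗ -1)) gives -3.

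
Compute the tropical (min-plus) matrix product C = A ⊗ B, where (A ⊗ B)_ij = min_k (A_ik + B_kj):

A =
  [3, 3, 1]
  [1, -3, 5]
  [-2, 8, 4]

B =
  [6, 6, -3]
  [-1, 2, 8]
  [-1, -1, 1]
A ⊗ B =
  [0, 0, 0]
  [-4, -1, -2]
  [3, 3, -5]

Apply the min-plus product entry-by-entry:
  C[0][0] = min over k of (A[0][0] + B[0][0] = 3 + 6 = 9, A[0][1] + B[1][0] = 3 + -1 = 2, A[0][2] + B[2][0] = 1 + -1 = 0) = 0 (attained at k = 2)
  C[0][1] = min over k of (A[0][0] + B[0][1] = 3 + 6 = 9, A[0][1] + B[1][1] = 3 + 2 = 5, A[0][2] + B[2][1] = 1 + -1 = 0) = 0 (attained at k = 2)
  C[0][2] = min over k of (A[0][0] + B[0][2] = 3 + -3 = 0, A[0][1] + B[1][2] = 3 + 8 = 11, A[0][2] + B[2][2] = 1 + 1 = 2) = 0 (attained at k = 0)
  C[1][0] = min over k of (A[1][0] + B[0][0] = 1 + 6 = 7, A[1][1] + B[1][0] = -3 + -1 = -4, A[1][2] + B[2][0] = 5 + -1 = 4) = -4 (attained at k = 1)
  C[1][1] = min over k of (A[1][0] + B[0][1] = 1 + 6 = 7, A[1][1] + B[1][1] = -3 + 2 = -1, A[1][2] + B[2][1] = 5 + -1 = 4) = -1 (attained at k = 1)
  C[1][2] = min over k of (A[1][0] + B[0][2] = 1 + -3 = -2, A[1][1] + B[1][2] = -3 + 8 = 5, A[1][2] + B[2][2] = 5 + 1 = 6) = -2 (attained at k = 0)
  C[2][0] = min over k of (A[2][0] + B[0][0] = -2 + 6 = 4, A[2][1] + B[1][0] = 8 + -1 = 7, A[2][2] + B[2][0] = 4 + -1 = 3) = 3 (attained at k = 2)
  C[2][1] = min over k of (A[2][0] + B[0][1] = -2 + 6 = 4, A[2][1] + B[1][1] = 8 + 2 = 10, A[2][2] + B[2][1] = 4 + -1 = 3) = 3 (attained at k = 2)
  C[2][2] = min over k of (A[2][0] + B[0][2] = -2 + -3 = -5, A[2][1] + B[1][2] = 8 + 8 = 16, A[2][2] + B[2][2] = 4 + 1 = 5) = -5 (attained at k = 0)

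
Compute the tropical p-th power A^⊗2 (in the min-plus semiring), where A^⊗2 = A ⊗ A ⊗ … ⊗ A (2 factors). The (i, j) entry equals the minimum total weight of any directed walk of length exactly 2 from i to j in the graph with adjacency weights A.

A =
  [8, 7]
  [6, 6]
A^⊗2 =
  [13, 13]
  [12, 12]

Each entry (A^⊗2)_ij equals the minimum over all length-2 walks i = v_0 → v_1 → … → v_2 = j of Σ_t A[v_t][v_{t+1}]. For example, for (i, j) = (0, 1) we minimise over 2 possible intermediate vertex sequences; the minimum is 13, attained along the walk 0 → 1 → 1.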